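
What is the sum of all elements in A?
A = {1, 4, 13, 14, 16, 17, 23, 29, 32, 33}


Set A = {1, 4, 13, 14, 16, 17, 23, 29, 32, 33}
Sum = 1 + 4 + 13 + 14 + 16 + 17 + 23 + 29 + 32 + 33 = 182

182


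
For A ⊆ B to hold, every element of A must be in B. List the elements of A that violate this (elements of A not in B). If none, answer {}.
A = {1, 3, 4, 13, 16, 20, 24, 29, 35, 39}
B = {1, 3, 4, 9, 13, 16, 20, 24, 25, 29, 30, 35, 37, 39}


Set A = {1, 3, 4, 13, 16, 20, 24, 29, 35, 39}
Set B = {1, 3, 4, 9, 13, 16, 20, 24, 25, 29, 30, 35, 37, 39}
Check each element of A against B:
1 ∈ B, 3 ∈ B, 4 ∈ B, 13 ∈ B, 16 ∈ B, 20 ∈ B, 24 ∈ B, 29 ∈ B, 35 ∈ B, 39 ∈ B
Elements of A not in B: {}

{}


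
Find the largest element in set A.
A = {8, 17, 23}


Set A = {8, 17, 23}
Elements in ascending order: 8, 17, 23
The largest element is 23.

23


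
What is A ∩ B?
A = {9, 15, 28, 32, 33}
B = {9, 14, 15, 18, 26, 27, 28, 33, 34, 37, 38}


Set A = {9, 15, 28, 32, 33}
Set B = {9, 14, 15, 18, 26, 27, 28, 33, 34, 37, 38}
A ∩ B includes only elements in both sets.
Check each element of A against B:
9 ✓, 15 ✓, 28 ✓, 32 ✗, 33 ✓
A ∩ B = {9, 15, 28, 33}

{9, 15, 28, 33}


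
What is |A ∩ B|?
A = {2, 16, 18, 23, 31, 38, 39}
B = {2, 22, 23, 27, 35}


Set A = {2, 16, 18, 23, 31, 38, 39}
Set B = {2, 22, 23, 27, 35}
A ∩ B = {2, 23}
|A ∩ B| = 2

2


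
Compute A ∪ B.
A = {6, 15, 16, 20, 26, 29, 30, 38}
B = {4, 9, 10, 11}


Set A = {6, 15, 16, 20, 26, 29, 30, 38}
Set B = {4, 9, 10, 11}
A ∪ B includes all elements in either set.
Elements from A: {6, 15, 16, 20, 26, 29, 30, 38}
Elements from B not already included: {4, 9, 10, 11}
A ∪ B = {4, 6, 9, 10, 11, 15, 16, 20, 26, 29, 30, 38}

{4, 6, 9, 10, 11, 15, 16, 20, 26, 29, 30, 38}


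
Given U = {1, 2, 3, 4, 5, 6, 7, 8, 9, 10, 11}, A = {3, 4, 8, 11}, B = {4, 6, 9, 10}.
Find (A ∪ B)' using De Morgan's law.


U = {1, 2, 3, 4, 5, 6, 7, 8, 9, 10, 11}
A = {3, 4, 8, 11}, B = {4, 6, 9, 10}
A ∪ B = {3, 4, 6, 8, 9, 10, 11}
(A ∪ B)' = U \ (A ∪ B) = {1, 2, 5, 7}
Verification via A' ∩ B': A' = {1, 2, 5, 6, 7, 9, 10}, B' = {1, 2, 3, 5, 7, 8, 11}
A' ∩ B' = {1, 2, 5, 7} ✓

{1, 2, 5, 7}


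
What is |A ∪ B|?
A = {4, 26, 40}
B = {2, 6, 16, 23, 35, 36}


Set A = {4, 26, 40}, |A| = 3
Set B = {2, 6, 16, 23, 35, 36}, |B| = 6
A ∩ B = {}, |A ∩ B| = 0
|A ∪ B| = |A| + |B| - |A ∩ B| = 3 + 6 - 0 = 9

9


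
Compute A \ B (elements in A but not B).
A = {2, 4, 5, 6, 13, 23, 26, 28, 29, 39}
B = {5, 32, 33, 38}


Set A = {2, 4, 5, 6, 13, 23, 26, 28, 29, 39}
Set B = {5, 32, 33, 38}
A \ B includes elements in A that are not in B.
Check each element of A:
2 (not in B, keep), 4 (not in B, keep), 5 (in B, remove), 6 (not in B, keep), 13 (not in B, keep), 23 (not in B, keep), 26 (not in B, keep), 28 (not in B, keep), 29 (not in B, keep), 39 (not in B, keep)
A \ B = {2, 4, 6, 13, 23, 26, 28, 29, 39}

{2, 4, 6, 13, 23, 26, 28, 29, 39}


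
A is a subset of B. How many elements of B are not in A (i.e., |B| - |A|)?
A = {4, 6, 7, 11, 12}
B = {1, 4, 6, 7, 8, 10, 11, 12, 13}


Set A = {4, 6, 7, 11, 12}, |A| = 5
Set B = {1, 4, 6, 7, 8, 10, 11, 12, 13}, |B| = 9
Since A ⊆ B: B \ A = {1, 8, 10, 13}
|B| - |A| = 9 - 5 = 4

4


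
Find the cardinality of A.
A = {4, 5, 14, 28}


Set A = {4, 5, 14, 28}
Listing elements: 4, 5, 14, 28
Counting: 4 elements
|A| = 4

4


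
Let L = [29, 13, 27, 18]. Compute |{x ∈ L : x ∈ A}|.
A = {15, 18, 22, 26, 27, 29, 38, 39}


Set A = {15, 18, 22, 26, 27, 29, 38, 39}
Candidates: [29, 13, 27, 18]
Check each candidate:
29 ∈ A, 13 ∉ A, 27 ∈ A, 18 ∈ A
Count of candidates in A: 3

3


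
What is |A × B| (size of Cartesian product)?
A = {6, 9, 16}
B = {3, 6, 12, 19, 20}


Set A = {6, 9, 16} has 3 elements.
Set B = {3, 6, 12, 19, 20} has 5 elements.
|A × B| = |A| × |B| = 3 × 5 = 15

15


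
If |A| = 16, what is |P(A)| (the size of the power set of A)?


The set has 16 elements.
The power set contains all possible subsets.
|P(A)| = 2^|A| = 2^16 = 65536

65536


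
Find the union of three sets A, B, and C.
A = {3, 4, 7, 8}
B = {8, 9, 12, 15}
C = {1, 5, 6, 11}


Set A = {3, 4, 7, 8}
Set B = {8, 9, 12, 15}
Set C = {1, 5, 6, 11}
First, A ∪ B = {3, 4, 7, 8, 9, 12, 15}
Then, (A ∪ B) ∪ C = {1, 3, 4, 5, 6, 7, 8, 9, 11, 12, 15}

{1, 3, 4, 5, 6, 7, 8, 9, 11, 12, 15}


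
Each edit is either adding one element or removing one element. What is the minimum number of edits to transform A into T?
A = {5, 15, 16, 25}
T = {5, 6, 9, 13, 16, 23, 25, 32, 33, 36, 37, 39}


Set A = {5, 15, 16, 25}
Set T = {5, 6, 9, 13, 16, 23, 25, 32, 33, 36, 37, 39}
Elements to remove from A (in A, not in T): {15} → 1 removals
Elements to add to A (in T, not in A): {6, 9, 13, 23, 32, 33, 36, 37, 39} → 9 additions
Total edits = 1 + 9 = 10

10


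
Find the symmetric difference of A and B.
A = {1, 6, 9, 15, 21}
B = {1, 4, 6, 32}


Set A = {1, 6, 9, 15, 21}
Set B = {1, 4, 6, 32}
A △ B = (A \ B) ∪ (B \ A)
Elements in A but not B: {9, 15, 21}
Elements in B but not A: {4, 32}
A △ B = {4, 9, 15, 21, 32}

{4, 9, 15, 21, 32}


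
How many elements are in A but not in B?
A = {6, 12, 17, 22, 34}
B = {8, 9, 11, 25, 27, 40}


Set A = {6, 12, 17, 22, 34}
Set B = {8, 9, 11, 25, 27, 40}
A \ B = {6, 12, 17, 22, 34}
|A \ B| = 5

5


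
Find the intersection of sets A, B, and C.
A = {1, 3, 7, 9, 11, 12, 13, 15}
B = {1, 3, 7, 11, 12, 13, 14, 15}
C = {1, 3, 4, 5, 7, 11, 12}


Set A = {1, 3, 7, 9, 11, 12, 13, 15}
Set B = {1, 3, 7, 11, 12, 13, 14, 15}
Set C = {1, 3, 4, 5, 7, 11, 12}
First, A ∩ B = {1, 3, 7, 11, 12, 13, 15}
Then, (A ∩ B) ∩ C = {1, 3, 7, 11, 12}

{1, 3, 7, 11, 12}


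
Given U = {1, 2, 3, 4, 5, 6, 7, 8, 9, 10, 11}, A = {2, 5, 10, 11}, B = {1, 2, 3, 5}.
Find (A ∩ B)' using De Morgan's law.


U = {1, 2, 3, 4, 5, 6, 7, 8, 9, 10, 11}
A = {2, 5, 10, 11}, B = {1, 2, 3, 5}
A ∩ B = {2, 5}
(A ∩ B)' = U \ (A ∩ B) = {1, 3, 4, 6, 7, 8, 9, 10, 11}
Verification via A' ∪ B': A' = {1, 3, 4, 6, 7, 8, 9}, B' = {4, 6, 7, 8, 9, 10, 11}
A' ∪ B' = {1, 3, 4, 6, 7, 8, 9, 10, 11} ✓

{1, 3, 4, 6, 7, 8, 9, 10, 11}


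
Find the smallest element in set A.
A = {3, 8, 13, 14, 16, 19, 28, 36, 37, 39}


Set A = {3, 8, 13, 14, 16, 19, 28, 36, 37, 39}
Elements in ascending order: 3, 8, 13, 14, 16, 19, 28, 36, 37, 39
The smallest element is 3.

3


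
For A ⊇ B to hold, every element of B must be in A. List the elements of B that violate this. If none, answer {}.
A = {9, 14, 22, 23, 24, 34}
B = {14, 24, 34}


Set A = {9, 14, 22, 23, 24, 34}
Set B = {14, 24, 34}
Check each element of B against A:
14 ∈ A, 24 ∈ A, 34 ∈ A
Elements of B not in A: {}

{}


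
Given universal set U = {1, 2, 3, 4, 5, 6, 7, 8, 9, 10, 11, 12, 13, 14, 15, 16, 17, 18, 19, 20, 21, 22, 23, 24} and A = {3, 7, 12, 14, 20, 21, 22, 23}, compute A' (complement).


Universal set U = {1, 2, 3, 4, 5, 6, 7, 8, 9, 10, 11, 12, 13, 14, 15, 16, 17, 18, 19, 20, 21, 22, 23, 24}
Set A = {3, 7, 12, 14, 20, 21, 22, 23}
A' = U \ A = elements in U but not in A
Checking each element of U:
1 (not in A, include), 2 (not in A, include), 3 (in A, exclude), 4 (not in A, include), 5 (not in A, include), 6 (not in A, include), 7 (in A, exclude), 8 (not in A, include), 9 (not in A, include), 10 (not in A, include), 11 (not in A, include), 12 (in A, exclude), 13 (not in A, include), 14 (in A, exclude), 15 (not in A, include), 16 (not in A, include), 17 (not in A, include), 18 (not in A, include), 19 (not in A, include), 20 (in A, exclude), 21 (in A, exclude), 22 (in A, exclude), 23 (in A, exclude), 24 (not in A, include)
A' = {1, 2, 4, 5, 6, 8, 9, 10, 11, 13, 15, 16, 17, 18, 19, 24}

{1, 2, 4, 5, 6, 8, 9, 10, 11, 13, 15, 16, 17, 18, 19, 24}


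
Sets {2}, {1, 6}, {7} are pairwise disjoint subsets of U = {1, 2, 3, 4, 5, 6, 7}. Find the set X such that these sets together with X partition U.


U = {1, 2, 3, 4, 5, 6, 7}
Shown blocks: {2}, {1, 6}, {7}
A partition's blocks are pairwise disjoint and cover U, so the missing block = U \ (union of shown blocks).
Union of shown blocks: {1, 2, 6, 7}
Missing block = U \ (union) = {3, 4, 5}

{3, 4, 5}


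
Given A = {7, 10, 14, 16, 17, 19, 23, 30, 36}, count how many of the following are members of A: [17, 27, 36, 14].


Set A = {7, 10, 14, 16, 17, 19, 23, 30, 36}
Candidates: [17, 27, 36, 14]
Check each candidate:
17 ∈ A, 27 ∉ A, 36 ∈ A, 14 ∈ A
Count of candidates in A: 3

3


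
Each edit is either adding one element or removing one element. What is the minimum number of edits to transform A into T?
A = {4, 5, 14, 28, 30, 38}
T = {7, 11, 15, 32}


Set A = {4, 5, 14, 28, 30, 38}
Set T = {7, 11, 15, 32}
Elements to remove from A (in A, not in T): {4, 5, 14, 28, 30, 38} → 6 removals
Elements to add to A (in T, not in A): {7, 11, 15, 32} → 4 additions
Total edits = 6 + 4 = 10

10


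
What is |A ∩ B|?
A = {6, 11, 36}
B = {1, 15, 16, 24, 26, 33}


Set A = {6, 11, 36}
Set B = {1, 15, 16, 24, 26, 33}
A ∩ B = {}
|A ∩ B| = 0

0


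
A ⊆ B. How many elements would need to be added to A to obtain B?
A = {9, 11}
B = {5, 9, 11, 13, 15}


Set A = {9, 11}, |A| = 2
Set B = {5, 9, 11, 13, 15}, |B| = 5
Since A ⊆ B: B \ A = {5, 13, 15}
|B| - |A| = 5 - 2 = 3

3


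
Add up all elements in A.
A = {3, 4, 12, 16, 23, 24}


Set A = {3, 4, 12, 16, 23, 24}
Sum = 3 + 4 + 12 + 16 + 23 + 24 = 82

82


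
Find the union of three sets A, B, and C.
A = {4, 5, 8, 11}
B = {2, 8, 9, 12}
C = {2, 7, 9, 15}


Set A = {4, 5, 8, 11}
Set B = {2, 8, 9, 12}
Set C = {2, 7, 9, 15}
First, A ∪ B = {2, 4, 5, 8, 9, 11, 12}
Then, (A ∪ B) ∪ C = {2, 4, 5, 7, 8, 9, 11, 12, 15}

{2, 4, 5, 7, 8, 9, 11, 12, 15}


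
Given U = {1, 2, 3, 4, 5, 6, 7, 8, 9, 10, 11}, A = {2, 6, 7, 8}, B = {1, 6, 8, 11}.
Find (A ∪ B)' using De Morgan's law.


U = {1, 2, 3, 4, 5, 6, 7, 8, 9, 10, 11}
A = {2, 6, 7, 8}, B = {1, 6, 8, 11}
A ∪ B = {1, 2, 6, 7, 8, 11}
(A ∪ B)' = U \ (A ∪ B) = {3, 4, 5, 9, 10}
Verification via A' ∩ B': A' = {1, 3, 4, 5, 9, 10, 11}, B' = {2, 3, 4, 5, 7, 9, 10}
A' ∩ B' = {3, 4, 5, 9, 10} ✓

{3, 4, 5, 9, 10}


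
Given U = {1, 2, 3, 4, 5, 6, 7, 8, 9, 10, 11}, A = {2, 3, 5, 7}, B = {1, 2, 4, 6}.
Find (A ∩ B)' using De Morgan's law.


U = {1, 2, 3, 4, 5, 6, 7, 8, 9, 10, 11}
A = {2, 3, 5, 7}, B = {1, 2, 4, 6}
A ∩ B = {2}
(A ∩ B)' = U \ (A ∩ B) = {1, 3, 4, 5, 6, 7, 8, 9, 10, 11}
Verification via A' ∪ B': A' = {1, 4, 6, 8, 9, 10, 11}, B' = {3, 5, 7, 8, 9, 10, 11}
A' ∪ B' = {1, 3, 4, 5, 6, 7, 8, 9, 10, 11} ✓

{1, 3, 4, 5, 6, 7, 8, 9, 10, 11}


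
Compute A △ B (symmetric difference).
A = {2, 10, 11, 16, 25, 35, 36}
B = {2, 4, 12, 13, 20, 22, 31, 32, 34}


Set A = {2, 10, 11, 16, 25, 35, 36}
Set B = {2, 4, 12, 13, 20, 22, 31, 32, 34}
A △ B = (A \ B) ∪ (B \ A)
Elements in A but not B: {10, 11, 16, 25, 35, 36}
Elements in B but not A: {4, 12, 13, 20, 22, 31, 32, 34}
A △ B = {4, 10, 11, 12, 13, 16, 20, 22, 25, 31, 32, 34, 35, 36}

{4, 10, 11, 12, 13, 16, 20, 22, 25, 31, 32, 34, 35, 36}


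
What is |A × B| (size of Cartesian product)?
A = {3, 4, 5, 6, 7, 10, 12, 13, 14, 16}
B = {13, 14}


Set A = {3, 4, 5, 6, 7, 10, 12, 13, 14, 16} has 10 elements.
Set B = {13, 14} has 2 elements.
|A × B| = |A| × |B| = 10 × 2 = 20

20


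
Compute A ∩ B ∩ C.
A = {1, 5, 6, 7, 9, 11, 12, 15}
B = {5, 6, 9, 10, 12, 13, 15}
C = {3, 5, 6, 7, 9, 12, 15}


Set A = {1, 5, 6, 7, 9, 11, 12, 15}
Set B = {5, 6, 9, 10, 12, 13, 15}
Set C = {3, 5, 6, 7, 9, 12, 15}
First, A ∩ B = {5, 6, 9, 12, 15}
Then, (A ∩ B) ∩ C = {5, 6, 9, 12, 15}

{5, 6, 9, 12, 15}


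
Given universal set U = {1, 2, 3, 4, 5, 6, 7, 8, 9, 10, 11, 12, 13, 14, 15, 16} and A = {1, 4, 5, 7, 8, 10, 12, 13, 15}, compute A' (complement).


Universal set U = {1, 2, 3, 4, 5, 6, 7, 8, 9, 10, 11, 12, 13, 14, 15, 16}
Set A = {1, 4, 5, 7, 8, 10, 12, 13, 15}
A' = U \ A = elements in U but not in A
Checking each element of U:
1 (in A, exclude), 2 (not in A, include), 3 (not in A, include), 4 (in A, exclude), 5 (in A, exclude), 6 (not in A, include), 7 (in A, exclude), 8 (in A, exclude), 9 (not in A, include), 10 (in A, exclude), 11 (not in A, include), 12 (in A, exclude), 13 (in A, exclude), 14 (not in A, include), 15 (in A, exclude), 16 (not in A, include)
A' = {2, 3, 6, 9, 11, 14, 16}

{2, 3, 6, 9, 11, 14, 16}


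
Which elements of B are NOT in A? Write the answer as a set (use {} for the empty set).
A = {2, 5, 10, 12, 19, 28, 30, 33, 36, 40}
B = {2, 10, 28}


Set A = {2, 5, 10, 12, 19, 28, 30, 33, 36, 40}
Set B = {2, 10, 28}
Check each element of B against A:
2 ∈ A, 10 ∈ A, 28 ∈ A
Elements of B not in A: {}

{}


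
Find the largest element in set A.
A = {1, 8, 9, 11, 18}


Set A = {1, 8, 9, 11, 18}
Elements in ascending order: 1, 8, 9, 11, 18
The largest element is 18.

18


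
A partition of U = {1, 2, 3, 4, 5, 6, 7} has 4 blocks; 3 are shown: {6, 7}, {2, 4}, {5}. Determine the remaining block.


U = {1, 2, 3, 4, 5, 6, 7}
Shown blocks: {6, 7}, {2, 4}, {5}
A partition's blocks are pairwise disjoint and cover U, so the missing block = U \ (union of shown blocks).
Union of shown blocks: {2, 4, 5, 6, 7}
Missing block = U \ (union) = {1, 3}

{1, 3}


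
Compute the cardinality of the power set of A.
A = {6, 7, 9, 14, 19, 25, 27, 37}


Set A = {6, 7, 9, 14, 19, 25, 27, 37}
|A| = 8
The power set P(A) contains all subsets of A.
|P(A)| = 2^|A| = 2^8 = 256

256


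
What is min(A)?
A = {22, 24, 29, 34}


Set A = {22, 24, 29, 34}
Elements in ascending order: 22, 24, 29, 34
The smallest element is 22.

22


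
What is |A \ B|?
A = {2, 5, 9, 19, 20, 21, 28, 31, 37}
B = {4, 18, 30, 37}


Set A = {2, 5, 9, 19, 20, 21, 28, 31, 37}
Set B = {4, 18, 30, 37}
A \ B = {2, 5, 9, 19, 20, 21, 28, 31}
|A \ B| = 8

8


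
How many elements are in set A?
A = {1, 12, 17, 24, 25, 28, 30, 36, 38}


Set A = {1, 12, 17, 24, 25, 28, 30, 36, 38}
Listing elements: 1, 12, 17, 24, 25, 28, 30, 36, 38
Counting: 9 elements
|A| = 9

9


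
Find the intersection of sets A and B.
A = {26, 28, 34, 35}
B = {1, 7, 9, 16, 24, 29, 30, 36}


Set A = {26, 28, 34, 35}
Set B = {1, 7, 9, 16, 24, 29, 30, 36}
A ∩ B includes only elements in both sets.
Check each element of A against B:
26 ✗, 28 ✗, 34 ✗, 35 ✗
A ∩ B = {}

{}


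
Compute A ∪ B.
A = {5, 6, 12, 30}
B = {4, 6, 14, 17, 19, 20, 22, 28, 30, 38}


Set A = {5, 6, 12, 30}
Set B = {4, 6, 14, 17, 19, 20, 22, 28, 30, 38}
A ∪ B includes all elements in either set.
Elements from A: {5, 6, 12, 30}
Elements from B not already included: {4, 14, 17, 19, 20, 22, 28, 38}
A ∪ B = {4, 5, 6, 12, 14, 17, 19, 20, 22, 28, 30, 38}

{4, 5, 6, 12, 14, 17, 19, 20, 22, 28, 30, 38}


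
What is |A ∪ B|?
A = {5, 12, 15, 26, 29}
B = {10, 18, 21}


Set A = {5, 12, 15, 26, 29}, |A| = 5
Set B = {10, 18, 21}, |B| = 3
A ∩ B = {}, |A ∩ B| = 0
|A ∪ B| = |A| + |B| - |A ∩ B| = 5 + 3 - 0 = 8

8


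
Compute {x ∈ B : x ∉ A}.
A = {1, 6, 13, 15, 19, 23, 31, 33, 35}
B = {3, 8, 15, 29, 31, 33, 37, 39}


Set A = {1, 6, 13, 15, 19, 23, 31, 33, 35}
Set B = {3, 8, 15, 29, 31, 33, 37, 39}
Check each element of B against A:
3 ∉ A (include), 8 ∉ A (include), 15 ∈ A, 29 ∉ A (include), 31 ∈ A, 33 ∈ A, 37 ∉ A (include), 39 ∉ A (include)
Elements of B not in A: {3, 8, 29, 37, 39}

{3, 8, 29, 37, 39}


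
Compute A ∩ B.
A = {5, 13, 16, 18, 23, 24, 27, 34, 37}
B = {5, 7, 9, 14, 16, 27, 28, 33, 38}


Set A = {5, 13, 16, 18, 23, 24, 27, 34, 37}
Set B = {5, 7, 9, 14, 16, 27, 28, 33, 38}
A ∩ B includes only elements in both sets.
Check each element of A against B:
5 ✓, 13 ✗, 16 ✓, 18 ✗, 23 ✗, 24 ✗, 27 ✓, 34 ✗, 37 ✗
A ∩ B = {5, 16, 27}

{5, 16, 27}


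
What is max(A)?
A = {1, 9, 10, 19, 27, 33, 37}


Set A = {1, 9, 10, 19, 27, 33, 37}
Elements in ascending order: 1, 9, 10, 19, 27, 33, 37
The largest element is 37.

37


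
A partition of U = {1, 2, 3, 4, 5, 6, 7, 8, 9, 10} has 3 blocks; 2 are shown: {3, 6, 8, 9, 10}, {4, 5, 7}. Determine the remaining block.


U = {1, 2, 3, 4, 5, 6, 7, 8, 9, 10}
Shown blocks: {3, 6, 8, 9, 10}, {4, 5, 7}
A partition's blocks are pairwise disjoint and cover U, so the missing block = U \ (union of shown blocks).
Union of shown blocks: {3, 4, 5, 6, 7, 8, 9, 10}
Missing block = U \ (union) = {1, 2}

{1, 2}


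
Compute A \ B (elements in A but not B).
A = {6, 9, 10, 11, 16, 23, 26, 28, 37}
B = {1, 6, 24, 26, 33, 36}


Set A = {6, 9, 10, 11, 16, 23, 26, 28, 37}
Set B = {1, 6, 24, 26, 33, 36}
A \ B includes elements in A that are not in B.
Check each element of A:
6 (in B, remove), 9 (not in B, keep), 10 (not in B, keep), 11 (not in B, keep), 16 (not in B, keep), 23 (not in B, keep), 26 (in B, remove), 28 (not in B, keep), 37 (not in B, keep)
A \ B = {9, 10, 11, 16, 23, 28, 37}

{9, 10, 11, 16, 23, 28, 37}


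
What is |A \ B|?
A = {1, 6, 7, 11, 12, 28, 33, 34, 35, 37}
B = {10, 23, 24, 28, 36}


Set A = {1, 6, 7, 11, 12, 28, 33, 34, 35, 37}
Set B = {10, 23, 24, 28, 36}
A \ B = {1, 6, 7, 11, 12, 33, 34, 35, 37}
|A \ B| = 9

9


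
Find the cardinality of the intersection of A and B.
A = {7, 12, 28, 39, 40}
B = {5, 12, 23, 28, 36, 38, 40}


Set A = {7, 12, 28, 39, 40}
Set B = {5, 12, 23, 28, 36, 38, 40}
A ∩ B = {12, 28, 40}
|A ∩ B| = 3

3


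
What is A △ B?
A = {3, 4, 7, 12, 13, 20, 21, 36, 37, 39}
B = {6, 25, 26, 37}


Set A = {3, 4, 7, 12, 13, 20, 21, 36, 37, 39}
Set B = {6, 25, 26, 37}
A △ B = (A \ B) ∪ (B \ A)
Elements in A but not B: {3, 4, 7, 12, 13, 20, 21, 36, 39}
Elements in B but not A: {6, 25, 26}
A △ B = {3, 4, 6, 7, 12, 13, 20, 21, 25, 26, 36, 39}

{3, 4, 6, 7, 12, 13, 20, 21, 25, 26, 36, 39}


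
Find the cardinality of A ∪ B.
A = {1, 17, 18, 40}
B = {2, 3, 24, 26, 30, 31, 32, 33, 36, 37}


Set A = {1, 17, 18, 40}, |A| = 4
Set B = {2, 3, 24, 26, 30, 31, 32, 33, 36, 37}, |B| = 10
A ∩ B = {}, |A ∩ B| = 0
|A ∪ B| = |A| + |B| - |A ∩ B| = 4 + 10 - 0 = 14

14


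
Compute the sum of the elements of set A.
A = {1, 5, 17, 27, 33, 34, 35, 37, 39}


Set A = {1, 5, 17, 27, 33, 34, 35, 37, 39}
Sum = 1 + 5 + 17 + 27 + 33 + 34 + 35 + 37 + 39 = 228

228


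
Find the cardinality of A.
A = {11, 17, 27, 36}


Set A = {11, 17, 27, 36}
Listing elements: 11, 17, 27, 36
Counting: 4 elements
|A| = 4

4


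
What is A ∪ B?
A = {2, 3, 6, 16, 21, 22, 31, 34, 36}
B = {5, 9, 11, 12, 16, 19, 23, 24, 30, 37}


Set A = {2, 3, 6, 16, 21, 22, 31, 34, 36}
Set B = {5, 9, 11, 12, 16, 19, 23, 24, 30, 37}
A ∪ B includes all elements in either set.
Elements from A: {2, 3, 6, 16, 21, 22, 31, 34, 36}
Elements from B not already included: {5, 9, 11, 12, 19, 23, 24, 30, 37}
A ∪ B = {2, 3, 5, 6, 9, 11, 12, 16, 19, 21, 22, 23, 24, 30, 31, 34, 36, 37}

{2, 3, 5, 6, 9, 11, 12, 16, 19, 21, 22, 23, 24, 30, 31, 34, 36, 37}


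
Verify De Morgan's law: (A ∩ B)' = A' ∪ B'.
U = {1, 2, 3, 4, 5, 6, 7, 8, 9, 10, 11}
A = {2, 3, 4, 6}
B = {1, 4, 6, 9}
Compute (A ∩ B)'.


U = {1, 2, 3, 4, 5, 6, 7, 8, 9, 10, 11}
A = {2, 3, 4, 6}, B = {1, 4, 6, 9}
A ∩ B = {4, 6}
(A ∩ B)' = U \ (A ∩ B) = {1, 2, 3, 5, 7, 8, 9, 10, 11}
Verification via A' ∪ B': A' = {1, 5, 7, 8, 9, 10, 11}, B' = {2, 3, 5, 7, 8, 10, 11}
A' ∪ B' = {1, 2, 3, 5, 7, 8, 9, 10, 11} ✓

{1, 2, 3, 5, 7, 8, 9, 10, 11}


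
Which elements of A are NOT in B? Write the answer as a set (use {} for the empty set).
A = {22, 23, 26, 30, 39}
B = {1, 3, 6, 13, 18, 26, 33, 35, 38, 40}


Set A = {22, 23, 26, 30, 39}
Set B = {1, 3, 6, 13, 18, 26, 33, 35, 38, 40}
Check each element of A against B:
22 ∉ B (include), 23 ∉ B (include), 26 ∈ B, 30 ∉ B (include), 39 ∉ B (include)
Elements of A not in B: {22, 23, 30, 39}

{22, 23, 30, 39}


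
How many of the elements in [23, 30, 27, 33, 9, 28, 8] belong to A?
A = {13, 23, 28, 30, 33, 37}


Set A = {13, 23, 28, 30, 33, 37}
Candidates: [23, 30, 27, 33, 9, 28, 8]
Check each candidate:
23 ∈ A, 30 ∈ A, 27 ∉ A, 33 ∈ A, 9 ∉ A, 28 ∈ A, 8 ∉ A
Count of candidates in A: 4

4


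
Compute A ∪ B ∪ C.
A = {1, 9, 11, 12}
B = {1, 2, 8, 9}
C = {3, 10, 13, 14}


Set A = {1, 9, 11, 12}
Set B = {1, 2, 8, 9}
Set C = {3, 10, 13, 14}
First, A ∪ B = {1, 2, 8, 9, 11, 12}
Then, (A ∪ B) ∪ C = {1, 2, 3, 8, 9, 10, 11, 12, 13, 14}

{1, 2, 3, 8, 9, 10, 11, 12, 13, 14}


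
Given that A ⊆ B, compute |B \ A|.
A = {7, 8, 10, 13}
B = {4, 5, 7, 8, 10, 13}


Set A = {7, 8, 10, 13}, |A| = 4
Set B = {4, 5, 7, 8, 10, 13}, |B| = 6
Since A ⊆ B: B \ A = {4, 5}
|B| - |A| = 6 - 4 = 2

2


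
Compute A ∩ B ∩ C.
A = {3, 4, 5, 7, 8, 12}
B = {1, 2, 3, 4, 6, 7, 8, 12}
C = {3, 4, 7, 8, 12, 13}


Set A = {3, 4, 5, 7, 8, 12}
Set B = {1, 2, 3, 4, 6, 7, 8, 12}
Set C = {3, 4, 7, 8, 12, 13}
First, A ∩ B = {3, 4, 7, 8, 12}
Then, (A ∩ B) ∩ C = {3, 4, 7, 8, 12}

{3, 4, 7, 8, 12}


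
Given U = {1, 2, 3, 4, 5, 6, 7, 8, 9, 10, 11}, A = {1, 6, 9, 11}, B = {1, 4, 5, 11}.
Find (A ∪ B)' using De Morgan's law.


U = {1, 2, 3, 4, 5, 6, 7, 8, 9, 10, 11}
A = {1, 6, 9, 11}, B = {1, 4, 5, 11}
A ∪ B = {1, 4, 5, 6, 9, 11}
(A ∪ B)' = U \ (A ∪ B) = {2, 3, 7, 8, 10}
Verification via A' ∩ B': A' = {2, 3, 4, 5, 7, 8, 10}, B' = {2, 3, 6, 7, 8, 9, 10}
A' ∩ B' = {2, 3, 7, 8, 10} ✓

{2, 3, 7, 8, 10}


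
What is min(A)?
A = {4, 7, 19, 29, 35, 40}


Set A = {4, 7, 19, 29, 35, 40}
Elements in ascending order: 4, 7, 19, 29, 35, 40
The smallest element is 4.

4


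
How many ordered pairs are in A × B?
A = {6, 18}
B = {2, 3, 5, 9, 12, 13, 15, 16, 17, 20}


Set A = {6, 18} has 2 elements.
Set B = {2, 3, 5, 9, 12, 13, 15, 16, 17, 20} has 10 elements.
|A × B| = |A| × |B| = 2 × 10 = 20

20


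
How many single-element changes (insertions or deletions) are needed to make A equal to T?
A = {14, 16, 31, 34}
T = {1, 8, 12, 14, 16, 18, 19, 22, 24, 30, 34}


Set A = {14, 16, 31, 34}
Set T = {1, 8, 12, 14, 16, 18, 19, 22, 24, 30, 34}
Elements to remove from A (in A, not in T): {31} → 1 removals
Elements to add to A (in T, not in A): {1, 8, 12, 18, 19, 22, 24, 30} → 8 additions
Total edits = 1 + 8 = 9

9


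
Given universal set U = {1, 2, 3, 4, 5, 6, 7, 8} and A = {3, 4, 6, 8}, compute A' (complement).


Universal set U = {1, 2, 3, 4, 5, 6, 7, 8}
Set A = {3, 4, 6, 8}
A' = U \ A = elements in U but not in A
Checking each element of U:
1 (not in A, include), 2 (not in A, include), 3 (in A, exclude), 4 (in A, exclude), 5 (not in A, include), 6 (in A, exclude), 7 (not in A, include), 8 (in A, exclude)
A' = {1, 2, 5, 7}

{1, 2, 5, 7}


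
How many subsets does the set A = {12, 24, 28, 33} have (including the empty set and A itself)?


Set A = {12, 24, 28, 33}
|A| = 4
The power set P(A) contains all subsets of A.
|P(A)| = 2^|A| = 2^4 = 16

16


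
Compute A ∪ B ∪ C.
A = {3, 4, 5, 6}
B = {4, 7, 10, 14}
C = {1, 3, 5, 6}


Set A = {3, 4, 5, 6}
Set B = {4, 7, 10, 14}
Set C = {1, 3, 5, 6}
First, A ∪ B = {3, 4, 5, 6, 7, 10, 14}
Then, (A ∪ B) ∪ C = {1, 3, 4, 5, 6, 7, 10, 14}

{1, 3, 4, 5, 6, 7, 10, 14}


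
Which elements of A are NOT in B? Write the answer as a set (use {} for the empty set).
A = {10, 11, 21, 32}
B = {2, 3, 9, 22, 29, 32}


Set A = {10, 11, 21, 32}
Set B = {2, 3, 9, 22, 29, 32}
Check each element of A against B:
10 ∉ B (include), 11 ∉ B (include), 21 ∉ B (include), 32 ∈ B
Elements of A not in B: {10, 11, 21}

{10, 11, 21}


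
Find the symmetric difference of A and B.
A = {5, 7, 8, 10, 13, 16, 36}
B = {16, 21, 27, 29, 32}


Set A = {5, 7, 8, 10, 13, 16, 36}
Set B = {16, 21, 27, 29, 32}
A △ B = (A \ B) ∪ (B \ A)
Elements in A but not B: {5, 7, 8, 10, 13, 36}
Elements in B but not A: {21, 27, 29, 32}
A △ B = {5, 7, 8, 10, 13, 21, 27, 29, 32, 36}

{5, 7, 8, 10, 13, 21, 27, 29, 32, 36}


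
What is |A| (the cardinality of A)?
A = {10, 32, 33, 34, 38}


Set A = {10, 32, 33, 34, 38}
Listing elements: 10, 32, 33, 34, 38
Counting: 5 elements
|A| = 5

5


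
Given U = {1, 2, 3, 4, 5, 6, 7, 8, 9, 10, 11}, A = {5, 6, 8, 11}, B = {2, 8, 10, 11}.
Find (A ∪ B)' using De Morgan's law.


U = {1, 2, 3, 4, 5, 6, 7, 8, 9, 10, 11}
A = {5, 6, 8, 11}, B = {2, 8, 10, 11}
A ∪ B = {2, 5, 6, 8, 10, 11}
(A ∪ B)' = U \ (A ∪ B) = {1, 3, 4, 7, 9}
Verification via A' ∩ B': A' = {1, 2, 3, 4, 7, 9, 10}, B' = {1, 3, 4, 5, 6, 7, 9}
A' ∩ B' = {1, 3, 4, 7, 9} ✓

{1, 3, 4, 7, 9}


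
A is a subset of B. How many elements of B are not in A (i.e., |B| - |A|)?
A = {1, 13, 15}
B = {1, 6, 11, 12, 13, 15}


Set A = {1, 13, 15}, |A| = 3
Set B = {1, 6, 11, 12, 13, 15}, |B| = 6
Since A ⊆ B: B \ A = {6, 11, 12}
|B| - |A| = 6 - 3 = 3

3


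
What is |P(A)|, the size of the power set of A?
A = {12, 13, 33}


Set A = {12, 13, 33}
|A| = 3
The power set P(A) contains all subsets of A.
|P(A)| = 2^|A| = 2^3 = 8

8


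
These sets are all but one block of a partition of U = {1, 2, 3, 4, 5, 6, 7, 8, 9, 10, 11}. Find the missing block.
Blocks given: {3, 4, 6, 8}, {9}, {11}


U = {1, 2, 3, 4, 5, 6, 7, 8, 9, 10, 11}
Shown blocks: {3, 4, 6, 8}, {9}, {11}
A partition's blocks are pairwise disjoint and cover U, so the missing block = U \ (union of shown blocks).
Union of shown blocks: {3, 4, 6, 8, 9, 11}
Missing block = U \ (union) = {1, 2, 5, 7, 10}

{1, 2, 5, 7, 10}


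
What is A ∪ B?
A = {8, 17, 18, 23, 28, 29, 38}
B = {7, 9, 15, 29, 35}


Set A = {8, 17, 18, 23, 28, 29, 38}
Set B = {7, 9, 15, 29, 35}
A ∪ B includes all elements in either set.
Elements from A: {8, 17, 18, 23, 28, 29, 38}
Elements from B not already included: {7, 9, 15, 35}
A ∪ B = {7, 8, 9, 15, 17, 18, 23, 28, 29, 35, 38}

{7, 8, 9, 15, 17, 18, 23, 28, 29, 35, 38}


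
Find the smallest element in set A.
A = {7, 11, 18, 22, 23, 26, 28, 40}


Set A = {7, 11, 18, 22, 23, 26, 28, 40}
Elements in ascending order: 7, 11, 18, 22, 23, 26, 28, 40
The smallest element is 7.

7


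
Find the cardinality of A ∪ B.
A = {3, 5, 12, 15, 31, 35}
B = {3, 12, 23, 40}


Set A = {3, 5, 12, 15, 31, 35}, |A| = 6
Set B = {3, 12, 23, 40}, |B| = 4
A ∩ B = {3, 12}, |A ∩ B| = 2
|A ∪ B| = |A| + |B| - |A ∩ B| = 6 + 4 - 2 = 8

8


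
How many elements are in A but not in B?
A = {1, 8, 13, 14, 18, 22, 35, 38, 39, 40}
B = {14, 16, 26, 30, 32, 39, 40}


Set A = {1, 8, 13, 14, 18, 22, 35, 38, 39, 40}
Set B = {14, 16, 26, 30, 32, 39, 40}
A \ B = {1, 8, 13, 18, 22, 35, 38}
|A \ B| = 7

7


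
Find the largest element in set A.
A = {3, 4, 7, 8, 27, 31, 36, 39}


Set A = {3, 4, 7, 8, 27, 31, 36, 39}
Elements in ascending order: 3, 4, 7, 8, 27, 31, 36, 39
The largest element is 39.

39


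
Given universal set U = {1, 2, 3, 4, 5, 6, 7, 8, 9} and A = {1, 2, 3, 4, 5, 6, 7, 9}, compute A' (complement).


Universal set U = {1, 2, 3, 4, 5, 6, 7, 8, 9}
Set A = {1, 2, 3, 4, 5, 6, 7, 9}
A' = U \ A = elements in U but not in A
Checking each element of U:
1 (in A, exclude), 2 (in A, exclude), 3 (in A, exclude), 4 (in A, exclude), 5 (in A, exclude), 6 (in A, exclude), 7 (in A, exclude), 8 (not in A, include), 9 (in A, exclude)
A' = {8}

{8}


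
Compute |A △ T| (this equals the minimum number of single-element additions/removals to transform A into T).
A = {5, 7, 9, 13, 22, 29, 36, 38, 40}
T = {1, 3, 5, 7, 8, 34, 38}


Set A = {5, 7, 9, 13, 22, 29, 36, 38, 40}
Set T = {1, 3, 5, 7, 8, 34, 38}
Elements to remove from A (in A, not in T): {9, 13, 22, 29, 36, 40} → 6 removals
Elements to add to A (in T, not in A): {1, 3, 8, 34} → 4 additions
Total edits = 6 + 4 = 10

10


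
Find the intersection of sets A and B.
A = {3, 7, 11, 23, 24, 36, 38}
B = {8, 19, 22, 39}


Set A = {3, 7, 11, 23, 24, 36, 38}
Set B = {8, 19, 22, 39}
A ∩ B includes only elements in both sets.
Check each element of A against B:
3 ✗, 7 ✗, 11 ✗, 23 ✗, 24 ✗, 36 ✗, 38 ✗
A ∩ B = {}

{}


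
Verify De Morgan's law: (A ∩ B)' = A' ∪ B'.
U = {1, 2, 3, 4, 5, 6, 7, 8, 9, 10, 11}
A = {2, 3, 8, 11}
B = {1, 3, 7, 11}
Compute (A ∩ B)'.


U = {1, 2, 3, 4, 5, 6, 7, 8, 9, 10, 11}
A = {2, 3, 8, 11}, B = {1, 3, 7, 11}
A ∩ B = {3, 11}
(A ∩ B)' = U \ (A ∩ B) = {1, 2, 4, 5, 6, 7, 8, 9, 10}
Verification via A' ∪ B': A' = {1, 4, 5, 6, 7, 9, 10}, B' = {2, 4, 5, 6, 8, 9, 10}
A' ∪ B' = {1, 2, 4, 5, 6, 7, 8, 9, 10} ✓

{1, 2, 4, 5, 6, 7, 8, 9, 10}


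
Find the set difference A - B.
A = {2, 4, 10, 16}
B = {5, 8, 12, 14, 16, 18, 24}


Set A = {2, 4, 10, 16}
Set B = {5, 8, 12, 14, 16, 18, 24}
A \ B includes elements in A that are not in B.
Check each element of A:
2 (not in B, keep), 4 (not in B, keep), 10 (not in B, keep), 16 (in B, remove)
A \ B = {2, 4, 10}

{2, 4, 10}


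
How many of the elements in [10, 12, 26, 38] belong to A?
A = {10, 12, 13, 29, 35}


Set A = {10, 12, 13, 29, 35}
Candidates: [10, 12, 26, 38]
Check each candidate:
10 ∈ A, 12 ∈ A, 26 ∉ A, 38 ∉ A
Count of candidates in A: 2

2


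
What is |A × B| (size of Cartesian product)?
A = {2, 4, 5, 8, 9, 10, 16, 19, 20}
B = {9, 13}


Set A = {2, 4, 5, 8, 9, 10, 16, 19, 20} has 9 elements.
Set B = {9, 13} has 2 elements.
|A × B| = |A| × |B| = 9 × 2 = 18

18


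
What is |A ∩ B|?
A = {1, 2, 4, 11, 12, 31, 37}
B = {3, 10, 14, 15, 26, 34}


Set A = {1, 2, 4, 11, 12, 31, 37}
Set B = {3, 10, 14, 15, 26, 34}
A ∩ B = {}
|A ∩ B| = 0

0


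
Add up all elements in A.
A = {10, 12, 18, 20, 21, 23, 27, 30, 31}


Set A = {10, 12, 18, 20, 21, 23, 27, 30, 31}
Sum = 10 + 12 + 18 + 20 + 21 + 23 + 27 + 30 + 31 = 192

192


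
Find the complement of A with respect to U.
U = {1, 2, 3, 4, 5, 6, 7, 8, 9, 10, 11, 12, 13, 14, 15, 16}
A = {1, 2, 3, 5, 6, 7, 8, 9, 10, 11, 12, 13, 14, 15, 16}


Universal set U = {1, 2, 3, 4, 5, 6, 7, 8, 9, 10, 11, 12, 13, 14, 15, 16}
Set A = {1, 2, 3, 5, 6, 7, 8, 9, 10, 11, 12, 13, 14, 15, 16}
A' = U \ A = elements in U but not in A
Checking each element of U:
1 (in A, exclude), 2 (in A, exclude), 3 (in A, exclude), 4 (not in A, include), 5 (in A, exclude), 6 (in A, exclude), 7 (in A, exclude), 8 (in A, exclude), 9 (in A, exclude), 10 (in A, exclude), 11 (in A, exclude), 12 (in A, exclude), 13 (in A, exclude), 14 (in A, exclude), 15 (in A, exclude), 16 (in A, exclude)
A' = {4}

{4}


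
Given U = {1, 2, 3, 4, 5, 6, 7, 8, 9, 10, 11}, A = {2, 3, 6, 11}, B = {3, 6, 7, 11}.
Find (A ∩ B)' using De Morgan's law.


U = {1, 2, 3, 4, 5, 6, 7, 8, 9, 10, 11}
A = {2, 3, 6, 11}, B = {3, 6, 7, 11}
A ∩ B = {3, 6, 11}
(A ∩ B)' = U \ (A ∩ B) = {1, 2, 4, 5, 7, 8, 9, 10}
Verification via A' ∪ B': A' = {1, 4, 5, 7, 8, 9, 10}, B' = {1, 2, 4, 5, 8, 9, 10}
A' ∪ B' = {1, 2, 4, 5, 7, 8, 9, 10} ✓

{1, 2, 4, 5, 7, 8, 9, 10}


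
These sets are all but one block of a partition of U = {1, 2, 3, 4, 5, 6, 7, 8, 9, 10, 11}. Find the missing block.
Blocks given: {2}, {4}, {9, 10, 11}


U = {1, 2, 3, 4, 5, 6, 7, 8, 9, 10, 11}
Shown blocks: {2}, {4}, {9, 10, 11}
A partition's blocks are pairwise disjoint and cover U, so the missing block = U \ (union of shown blocks).
Union of shown blocks: {2, 4, 9, 10, 11}
Missing block = U \ (union) = {1, 3, 5, 6, 7, 8}

{1, 3, 5, 6, 7, 8}


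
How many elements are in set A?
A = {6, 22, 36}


Set A = {6, 22, 36}
Listing elements: 6, 22, 36
Counting: 3 elements
|A| = 3

3


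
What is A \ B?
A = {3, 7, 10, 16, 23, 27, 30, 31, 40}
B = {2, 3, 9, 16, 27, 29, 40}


Set A = {3, 7, 10, 16, 23, 27, 30, 31, 40}
Set B = {2, 3, 9, 16, 27, 29, 40}
A \ B includes elements in A that are not in B.
Check each element of A:
3 (in B, remove), 7 (not in B, keep), 10 (not in B, keep), 16 (in B, remove), 23 (not in B, keep), 27 (in B, remove), 30 (not in B, keep), 31 (not in B, keep), 40 (in B, remove)
A \ B = {7, 10, 23, 30, 31}

{7, 10, 23, 30, 31}


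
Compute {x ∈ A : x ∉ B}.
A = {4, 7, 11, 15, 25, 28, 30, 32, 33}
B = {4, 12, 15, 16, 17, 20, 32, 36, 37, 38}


Set A = {4, 7, 11, 15, 25, 28, 30, 32, 33}
Set B = {4, 12, 15, 16, 17, 20, 32, 36, 37, 38}
Check each element of A against B:
4 ∈ B, 7 ∉ B (include), 11 ∉ B (include), 15 ∈ B, 25 ∉ B (include), 28 ∉ B (include), 30 ∉ B (include), 32 ∈ B, 33 ∉ B (include)
Elements of A not in B: {7, 11, 25, 28, 30, 33}

{7, 11, 25, 28, 30, 33}


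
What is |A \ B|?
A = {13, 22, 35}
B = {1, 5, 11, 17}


Set A = {13, 22, 35}
Set B = {1, 5, 11, 17}
A \ B = {13, 22, 35}
|A \ B| = 3

3


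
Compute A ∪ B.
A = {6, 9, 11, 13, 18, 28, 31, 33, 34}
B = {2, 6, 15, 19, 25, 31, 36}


Set A = {6, 9, 11, 13, 18, 28, 31, 33, 34}
Set B = {2, 6, 15, 19, 25, 31, 36}
A ∪ B includes all elements in either set.
Elements from A: {6, 9, 11, 13, 18, 28, 31, 33, 34}
Elements from B not already included: {2, 15, 19, 25, 36}
A ∪ B = {2, 6, 9, 11, 13, 15, 18, 19, 25, 28, 31, 33, 34, 36}

{2, 6, 9, 11, 13, 15, 18, 19, 25, 28, 31, 33, 34, 36}


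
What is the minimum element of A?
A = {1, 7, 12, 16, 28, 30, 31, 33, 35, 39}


Set A = {1, 7, 12, 16, 28, 30, 31, 33, 35, 39}
Elements in ascending order: 1, 7, 12, 16, 28, 30, 31, 33, 35, 39
The smallest element is 1.

1


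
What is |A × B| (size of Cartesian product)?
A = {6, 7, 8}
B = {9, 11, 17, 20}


Set A = {6, 7, 8} has 3 elements.
Set B = {9, 11, 17, 20} has 4 elements.
|A × B| = |A| × |B| = 3 × 4 = 12

12


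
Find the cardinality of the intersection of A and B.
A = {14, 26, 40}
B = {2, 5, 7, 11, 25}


Set A = {14, 26, 40}
Set B = {2, 5, 7, 11, 25}
A ∩ B = {}
|A ∩ B| = 0

0


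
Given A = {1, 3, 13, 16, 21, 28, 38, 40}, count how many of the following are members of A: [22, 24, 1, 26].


Set A = {1, 3, 13, 16, 21, 28, 38, 40}
Candidates: [22, 24, 1, 26]
Check each candidate:
22 ∉ A, 24 ∉ A, 1 ∈ A, 26 ∉ A
Count of candidates in A: 1

1


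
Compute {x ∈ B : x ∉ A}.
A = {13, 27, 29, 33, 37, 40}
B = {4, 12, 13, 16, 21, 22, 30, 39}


Set A = {13, 27, 29, 33, 37, 40}
Set B = {4, 12, 13, 16, 21, 22, 30, 39}
Check each element of B against A:
4 ∉ A (include), 12 ∉ A (include), 13 ∈ A, 16 ∉ A (include), 21 ∉ A (include), 22 ∉ A (include), 30 ∉ A (include), 39 ∉ A (include)
Elements of B not in A: {4, 12, 16, 21, 22, 30, 39}

{4, 12, 16, 21, 22, 30, 39}


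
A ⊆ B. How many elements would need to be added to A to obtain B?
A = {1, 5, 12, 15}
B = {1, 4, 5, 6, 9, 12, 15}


Set A = {1, 5, 12, 15}, |A| = 4
Set B = {1, 4, 5, 6, 9, 12, 15}, |B| = 7
Since A ⊆ B: B \ A = {4, 6, 9}
|B| - |A| = 7 - 4 = 3

3


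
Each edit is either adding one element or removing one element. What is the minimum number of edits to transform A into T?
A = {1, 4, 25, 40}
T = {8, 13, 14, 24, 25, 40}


Set A = {1, 4, 25, 40}
Set T = {8, 13, 14, 24, 25, 40}
Elements to remove from A (in A, not in T): {1, 4} → 2 removals
Elements to add to A (in T, not in A): {8, 13, 14, 24} → 4 additions
Total edits = 2 + 4 = 6

6


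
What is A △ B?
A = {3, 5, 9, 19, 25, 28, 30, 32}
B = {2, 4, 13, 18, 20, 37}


Set A = {3, 5, 9, 19, 25, 28, 30, 32}
Set B = {2, 4, 13, 18, 20, 37}
A △ B = (A \ B) ∪ (B \ A)
Elements in A but not B: {3, 5, 9, 19, 25, 28, 30, 32}
Elements in B but not A: {2, 4, 13, 18, 20, 37}
A △ B = {2, 3, 4, 5, 9, 13, 18, 19, 20, 25, 28, 30, 32, 37}

{2, 3, 4, 5, 9, 13, 18, 19, 20, 25, 28, 30, 32, 37}


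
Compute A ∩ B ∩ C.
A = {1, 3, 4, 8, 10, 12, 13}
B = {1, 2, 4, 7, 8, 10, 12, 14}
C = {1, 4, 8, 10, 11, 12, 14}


Set A = {1, 3, 4, 8, 10, 12, 13}
Set B = {1, 2, 4, 7, 8, 10, 12, 14}
Set C = {1, 4, 8, 10, 11, 12, 14}
First, A ∩ B = {1, 4, 8, 10, 12}
Then, (A ∩ B) ∩ C = {1, 4, 8, 10, 12}

{1, 4, 8, 10, 12}


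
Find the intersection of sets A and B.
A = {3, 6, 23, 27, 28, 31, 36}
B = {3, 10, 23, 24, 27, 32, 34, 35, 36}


Set A = {3, 6, 23, 27, 28, 31, 36}
Set B = {3, 10, 23, 24, 27, 32, 34, 35, 36}
A ∩ B includes only elements in both sets.
Check each element of A against B:
3 ✓, 6 ✗, 23 ✓, 27 ✓, 28 ✗, 31 ✗, 36 ✓
A ∩ B = {3, 23, 27, 36}

{3, 23, 27, 36}


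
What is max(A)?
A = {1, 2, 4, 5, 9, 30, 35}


Set A = {1, 2, 4, 5, 9, 30, 35}
Elements in ascending order: 1, 2, 4, 5, 9, 30, 35
The largest element is 35.

35


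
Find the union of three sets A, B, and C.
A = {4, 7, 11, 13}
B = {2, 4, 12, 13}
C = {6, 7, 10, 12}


Set A = {4, 7, 11, 13}
Set B = {2, 4, 12, 13}
Set C = {6, 7, 10, 12}
First, A ∪ B = {2, 4, 7, 11, 12, 13}
Then, (A ∪ B) ∪ C = {2, 4, 6, 7, 10, 11, 12, 13}

{2, 4, 6, 7, 10, 11, 12, 13}


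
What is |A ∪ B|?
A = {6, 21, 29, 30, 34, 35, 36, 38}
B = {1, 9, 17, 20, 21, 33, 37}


Set A = {6, 21, 29, 30, 34, 35, 36, 38}, |A| = 8
Set B = {1, 9, 17, 20, 21, 33, 37}, |B| = 7
A ∩ B = {21}, |A ∩ B| = 1
|A ∪ B| = |A| + |B| - |A ∩ B| = 8 + 7 - 1 = 14

14


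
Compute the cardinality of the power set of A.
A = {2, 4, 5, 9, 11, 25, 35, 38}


Set A = {2, 4, 5, 9, 11, 25, 35, 38}
|A| = 8
The power set P(A) contains all subsets of A.
|P(A)| = 2^|A| = 2^8 = 256

256


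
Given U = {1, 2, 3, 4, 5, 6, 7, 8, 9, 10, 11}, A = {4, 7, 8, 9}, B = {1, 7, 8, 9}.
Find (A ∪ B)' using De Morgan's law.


U = {1, 2, 3, 4, 5, 6, 7, 8, 9, 10, 11}
A = {4, 7, 8, 9}, B = {1, 7, 8, 9}
A ∪ B = {1, 4, 7, 8, 9}
(A ∪ B)' = U \ (A ∪ B) = {2, 3, 5, 6, 10, 11}
Verification via A' ∩ B': A' = {1, 2, 3, 5, 6, 10, 11}, B' = {2, 3, 4, 5, 6, 10, 11}
A' ∩ B' = {2, 3, 5, 6, 10, 11} ✓

{2, 3, 5, 6, 10, 11}


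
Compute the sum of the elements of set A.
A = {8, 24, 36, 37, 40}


Set A = {8, 24, 36, 37, 40}
Sum = 8 + 24 + 36 + 37 + 40 = 145

145


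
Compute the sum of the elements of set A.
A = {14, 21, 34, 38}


Set A = {14, 21, 34, 38}
Sum = 14 + 21 + 34 + 38 = 107

107


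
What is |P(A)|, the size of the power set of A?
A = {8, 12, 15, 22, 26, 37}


Set A = {8, 12, 15, 22, 26, 37}
|A| = 6
The power set P(A) contains all subsets of A.
|P(A)| = 2^|A| = 2^6 = 64

64


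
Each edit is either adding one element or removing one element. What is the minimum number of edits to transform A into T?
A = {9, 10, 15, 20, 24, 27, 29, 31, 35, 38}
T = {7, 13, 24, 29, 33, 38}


Set A = {9, 10, 15, 20, 24, 27, 29, 31, 35, 38}
Set T = {7, 13, 24, 29, 33, 38}
Elements to remove from A (in A, not in T): {9, 10, 15, 20, 27, 31, 35} → 7 removals
Elements to add to A (in T, not in A): {7, 13, 33} → 3 additions
Total edits = 7 + 3 = 10

10


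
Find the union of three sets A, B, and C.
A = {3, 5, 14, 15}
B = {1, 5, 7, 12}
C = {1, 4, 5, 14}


Set A = {3, 5, 14, 15}
Set B = {1, 5, 7, 12}
Set C = {1, 4, 5, 14}
First, A ∪ B = {1, 3, 5, 7, 12, 14, 15}
Then, (A ∪ B) ∪ C = {1, 3, 4, 5, 7, 12, 14, 15}

{1, 3, 4, 5, 7, 12, 14, 15}


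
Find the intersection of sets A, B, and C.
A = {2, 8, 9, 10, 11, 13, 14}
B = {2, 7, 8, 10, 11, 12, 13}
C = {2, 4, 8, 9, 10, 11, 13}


Set A = {2, 8, 9, 10, 11, 13, 14}
Set B = {2, 7, 8, 10, 11, 12, 13}
Set C = {2, 4, 8, 9, 10, 11, 13}
First, A ∩ B = {2, 8, 10, 11, 13}
Then, (A ∩ B) ∩ C = {2, 8, 10, 11, 13}

{2, 8, 10, 11, 13}


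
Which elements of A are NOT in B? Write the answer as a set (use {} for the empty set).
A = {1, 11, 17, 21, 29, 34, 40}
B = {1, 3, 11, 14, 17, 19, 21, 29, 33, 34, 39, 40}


Set A = {1, 11, 17, 21, 29, 34, 40}
Set B = {1, 3, 11, 14, 17, 19, 21, 29, 33, 34, 39, 40}
Check each element of A against B:
1 ∈ B, 11 ∈ B, 17 ∈ B, 21 ∈ B, 29 ∈ B, 34 ∈ B, 40 ∈ B
Elements of A not in B: {}

{}


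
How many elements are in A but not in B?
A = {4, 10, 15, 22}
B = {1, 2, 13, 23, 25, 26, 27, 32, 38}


Set A = {4, 10, 15, 22}
Set B = {1, 2, 13, 23, 25, 26, 27, 32, 38}
A \ B = {4, 10, 15, 22}
|A \ B| = 4

4


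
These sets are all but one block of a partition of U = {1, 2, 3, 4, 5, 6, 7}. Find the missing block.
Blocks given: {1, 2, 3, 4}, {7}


U = {1, 2, 3, 4, 5, 6, 7}
Shown blocks: {1, 2, 3, 4}, {7}
A partition's blocks are pairwise disjoint and cover U, so the missing block = U \ (union of shown blocks).
Union of shown blocks: {1, 2, 3, 4, 7}
Missing block = U \ (union) = {5, 6}

{5, 6}


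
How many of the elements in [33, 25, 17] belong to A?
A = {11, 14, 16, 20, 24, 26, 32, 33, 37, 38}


Set A = {11, 14, 16, 20, 24, 26, 32, 33, 37, 38}
Candidates: [33, 25, 17]
Check each candidate:
33 ∈ A, 25 ∉ A, 17 ∉ A
Count of candidates in A: 1

1
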